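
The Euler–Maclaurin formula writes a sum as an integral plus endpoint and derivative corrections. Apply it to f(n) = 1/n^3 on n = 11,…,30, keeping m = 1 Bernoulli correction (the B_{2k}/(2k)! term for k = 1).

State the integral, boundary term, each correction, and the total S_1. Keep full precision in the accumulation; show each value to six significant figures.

S_1 ≈ 0.00398762

The integral term ∫_11^30 1/x^3 dx = 0.00357668.
½[f(11) + f(30)] = ½[0.000751315 + 3.70370e-05] = 0.000394176.
Integral + boundary = 0.00397085.
k=1: B_{2}/(2)! × [f^{(1)}(30) − f^{(1)}(11)] = 1/12 × (-3.70370e-06 − (-0.000204904)) = 1.67667e-05.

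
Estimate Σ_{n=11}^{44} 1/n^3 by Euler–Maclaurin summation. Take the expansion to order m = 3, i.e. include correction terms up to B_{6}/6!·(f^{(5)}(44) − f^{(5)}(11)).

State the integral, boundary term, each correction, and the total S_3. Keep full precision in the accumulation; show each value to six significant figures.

S_3 ≈ 0.00427246

∫_11^44 1/x^3 dx evaluates to 0.00387397.
½[f(11) + f(44)] = ½[0.000751315 + 1.17393e-05] = 0.000381527.
So far: 0.00425549.
k=1: B_{2}/(2)! × [f^{(1)}(44) − f^{(1)}(11)] = 1/12 × (-8.00406e-07 − (-0.000204904)) = 1.70086e-05.
Running total after k=1: 0.00427250.
k=2: B_{4}/(4)! × [f^{(3)}(44) − f^{(3)}(11)] = −1/720 × (-8.26866e-09 − (-3.38684e-05)) = -4.70280e-08.
Running total after k=2: 0.00427246.
k=3: B_{6}/(6)! × [f^{(5)}(44) − f^{(5)}(11)] = 1/30240 × (-1.79382e-10 − (-1.17560e-05)) = 3.88750e-10.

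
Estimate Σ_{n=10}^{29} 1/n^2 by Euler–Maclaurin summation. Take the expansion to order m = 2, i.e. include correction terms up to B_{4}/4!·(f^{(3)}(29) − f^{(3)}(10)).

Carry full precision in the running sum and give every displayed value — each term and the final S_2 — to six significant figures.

The integral term ∫_10^29 1/x^2 dx = 0.0655172.
½[f(10) + f(29)] = ½[0.0100000 + 0.00118906] = 0.00559453.
So far: 0.0711118.
Correction k=1: B_{2}/2! · (f^{(1)}(29) − f^{(1)}(10)) = 1/12 · (-8.20042e-05 − (-0.00200000)) = 0.000159833.
Partial sum through k=1: 0.0712716.
Correction k=2: B_{4}/4! · (f^{(3)}(29) − f^{(3)}(10)) = −1/720 · (-1.17010e-06 − (-0.000240000)) = -3.31708e-07.

S_2 ≈ 0.0712713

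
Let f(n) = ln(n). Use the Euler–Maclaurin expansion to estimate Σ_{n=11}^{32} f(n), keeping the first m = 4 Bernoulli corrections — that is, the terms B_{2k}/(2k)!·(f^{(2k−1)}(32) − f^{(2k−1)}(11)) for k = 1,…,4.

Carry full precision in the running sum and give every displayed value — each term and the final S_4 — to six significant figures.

S_4 ≈ 66.4535

∫_11^32 ln(x) dx evaluates to 63.5267.
Boundary: ½(f(11) + f(32)) = ½(2.39790 + 3.46574) = 2.93182.
So far: 66.4585.
Correction k=1: B_{2}/2! · (f^{(1)}(32) − f^{(1)}(11)) = 1/12 · (0.0312500 − 0.0909091) = -0.00497159.
Partial sum through k=1: 66.4535.
Correction k=2: B_{4}/4! · (f^{(3)}(32) − f^{(3)}(11)) = −1/720 · (6.10352e-05 − 0.00150263) = 2.00221e-06.
Partial sum through k=2: 66.4535.
Correction k=3: B_{6}/6! · (f^{(5)}(32) − f^{(5)}(11)) = 1/30240 · (7.15256e-07 − 0.000149021) = -4.90429e-09.
Partial sum through k=3: 66.4535.
Correction k=4: B_{8}/8! · (f^{(7)}(32) − f^{(7)}(11)) = −1/1209600 · (2.09548e-08 − 3.69474e-05) = 3.05278e-11.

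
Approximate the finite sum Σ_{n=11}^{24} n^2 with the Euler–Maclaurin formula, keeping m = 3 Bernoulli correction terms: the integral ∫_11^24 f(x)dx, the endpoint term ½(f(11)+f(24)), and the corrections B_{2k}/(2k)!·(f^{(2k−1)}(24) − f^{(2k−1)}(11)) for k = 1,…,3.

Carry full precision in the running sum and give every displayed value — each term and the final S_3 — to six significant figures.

S_3 ≈ 4515.00

Integral: ∫_11^24 x^2 dx = 4164.33.
½[f(11) + f(24)] = ½[121.000 + 576.000] = 348.500.
Running total after boundary: 4512.83.
Order-1 term: 1/12 · (48.0000 − 22.0000) = 2.16667.
Partial sum through k=1: 4515.00.
Order-2 term: −1/720 · (0.00000 − 0.00000) = 0.00000.
Partial sum through k=2: 4515.00.
Order-3 term: 1/30240 · (0.00000 − 0.00000) = 0.00000.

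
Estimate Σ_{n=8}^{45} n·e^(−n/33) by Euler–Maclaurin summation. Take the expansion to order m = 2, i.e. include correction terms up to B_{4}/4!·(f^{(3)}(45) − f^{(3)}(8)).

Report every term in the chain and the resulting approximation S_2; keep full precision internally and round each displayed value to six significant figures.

S_2 ≈ 412.319

Integral: ∫_8^45 x·e^(−x/33) dx = 403.484.
Endpoint term: (f(8) + f(45))/2 = (6.27779 + 11.5078)/2 = 8.89280.
Running total after boundary: 412.376.
k=1: B_{2}/(2)! × [f^{(1)}(45) − f^{(1)}(8)] = 1/12 × (-0.0929924 − 0.594487) = -0.0572900.
Running total after k=1: 412.319.
k=2: B_{4}/(4)! × [f^{(3)}(45) − f^{(3)}(8)] = −1/720 × (0.000384266 − 0.00198708) = 2.22613e-06.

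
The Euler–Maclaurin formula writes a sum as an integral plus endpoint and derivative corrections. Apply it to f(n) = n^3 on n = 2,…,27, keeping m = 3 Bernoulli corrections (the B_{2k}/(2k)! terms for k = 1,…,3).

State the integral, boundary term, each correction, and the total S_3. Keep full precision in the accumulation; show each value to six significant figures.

The integral term ∫_2^27 x^3 dx = 132856.
Endpoint term: (f(2) + f(27))/2 = (8.00000 + 19683.0)/2 = 9845.50.
So far: 142702.
k=1: B_{2}/(2)! × [f^{(1)}(27) − f^{(1)}(2)] = 1/12 × (2187.00 − 12.0000) = 181.250.
After k=1: 142883.
k=2: B_{4}/(4)! × [f^{(3)}(27) − f^{(3)}(2)] = −1/720 × (6.00000 − 6.00000) = 0.00000.
After k=2: 142883.
k=3: B_{6}/(6)! × [f^{(5)}(27) − f^{(5)}(2)] = 1/30240 × (0.00000 − 0.00000) = 0.00000.

S_3 ≈ 142883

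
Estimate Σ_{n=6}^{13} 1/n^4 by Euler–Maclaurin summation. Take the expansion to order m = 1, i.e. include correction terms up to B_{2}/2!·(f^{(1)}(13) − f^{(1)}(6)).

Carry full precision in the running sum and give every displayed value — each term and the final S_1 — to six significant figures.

S_1 ≈ 0.00183677

The integral term ∫_6^13 1/x^4 dx = 0.00139149.
½[f(6) + f(13)] = ½[0.000771605 + 3.50128e-05] = 0.000403309.
Integral + boundary = 0.00179480.
k=1: B_{2}/(2)! × [f^{(1)}(13) − f^{(1)}(6)] = 1/12 × (-1.07732e-05 − (-0.000514403)) = 4.19692e-05.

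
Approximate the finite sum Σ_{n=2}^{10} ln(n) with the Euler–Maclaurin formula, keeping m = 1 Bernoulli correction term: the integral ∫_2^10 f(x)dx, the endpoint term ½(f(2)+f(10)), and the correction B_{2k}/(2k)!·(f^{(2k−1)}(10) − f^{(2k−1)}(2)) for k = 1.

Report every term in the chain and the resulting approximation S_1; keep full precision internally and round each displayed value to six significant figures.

Integral: ∫_2^10 ln(x) dx = 13.6396.
Endpoint term: (f(2) + f(10))/2 = (0.693147 + 2.30259)/2 = 1.49787.
So far: 15.1374.
Correction k=1: B_{2}/2! · (f^{(1)}(10) − f^{(1)}(2)) = 1/12 · (0.100000 − 0.500000) = -0.0333333.

S_1 ≈ 15.1041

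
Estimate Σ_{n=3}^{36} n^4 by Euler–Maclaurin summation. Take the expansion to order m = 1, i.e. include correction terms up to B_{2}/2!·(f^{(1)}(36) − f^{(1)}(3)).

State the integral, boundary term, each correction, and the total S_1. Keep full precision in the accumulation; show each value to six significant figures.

Integral: ∫_3^36 x^4 dx = 1.20932e+07.
Endpoint term: (f(3) + f(36))/2 = (81.0000 + 1.67962e+06)/2 = 839848.
Integral + boundary = 1.29330e+07.
k=1: B_{2}/(2)! × [f^{(1)}(36) − f^{(1)}(3)] = 1/12 × (186624 − 108.000) = 15543.0.

S_1 ≈ 1.29486e+07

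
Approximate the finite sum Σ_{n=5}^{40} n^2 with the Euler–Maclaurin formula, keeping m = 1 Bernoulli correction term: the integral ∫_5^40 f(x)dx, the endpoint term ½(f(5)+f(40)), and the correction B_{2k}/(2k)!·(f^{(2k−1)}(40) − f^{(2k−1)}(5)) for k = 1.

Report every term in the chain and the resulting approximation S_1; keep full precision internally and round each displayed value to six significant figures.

S_1 ≈ 22110.0

Integral: ∫_5^40 x^2 dx = 21291.7.
Boundary: ½(f(5) + f(40)) = ½(25.0000 + 1600.00) = 812.500.
Running total after boundary: 22104.2.
k=1: B_{2}/(2)! × [f^{(1)}(40) − f^{(1)}(5)] = 1/12 × (80.0000 − 10.0000) = 5.83333.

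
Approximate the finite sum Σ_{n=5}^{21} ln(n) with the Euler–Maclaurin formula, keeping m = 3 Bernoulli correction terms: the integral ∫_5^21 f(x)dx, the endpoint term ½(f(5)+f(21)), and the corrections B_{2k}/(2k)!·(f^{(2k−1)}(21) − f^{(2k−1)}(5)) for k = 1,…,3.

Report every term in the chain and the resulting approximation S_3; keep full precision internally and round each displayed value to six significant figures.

Integral: ∫_5^21 ln(x) dx = 39.8878.
Endpoint term: (f(5) + f(21))/2 = (1.60944 + 3.04452)/2 = 2.32698.
So far: 42.2148.
Order-1 term: 1/12 · (0.0476190 − 0.200000) = -0.0126984.
Partial sum through k=1: 42.2021.
Order-2 term: −1/720 · (0.000215959 − 0.0160000) = 2.19223e-05.
Partial sum through k=2: 42.2021.
Order-3 term: 1/30240 · (5.87645e-06 − 0.00768000) = -2.53774e-07.

S_3 ≈ 42.2021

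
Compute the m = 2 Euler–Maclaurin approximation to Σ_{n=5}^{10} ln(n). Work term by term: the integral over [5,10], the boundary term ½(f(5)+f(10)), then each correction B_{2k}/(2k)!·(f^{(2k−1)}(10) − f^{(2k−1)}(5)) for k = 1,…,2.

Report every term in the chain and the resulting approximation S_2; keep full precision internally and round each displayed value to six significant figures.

∫_5^10 ln(x) dx evaluates to 9.97866.
Boundary: ½(f(5) + f(10)) = ½(1.60944 + 2.30259) = 1.95601.
Integral + boundary = 11.9347.
Order-1 term: 1/12 · (0.100000 − 0.200000) = -0.00833333.
Running total after k=1: 11.9263.
Order-2 term: −1/720 · (0.00200000 − 0.0160000) = 1.94444e-05.

S_2 ≈ 11.9264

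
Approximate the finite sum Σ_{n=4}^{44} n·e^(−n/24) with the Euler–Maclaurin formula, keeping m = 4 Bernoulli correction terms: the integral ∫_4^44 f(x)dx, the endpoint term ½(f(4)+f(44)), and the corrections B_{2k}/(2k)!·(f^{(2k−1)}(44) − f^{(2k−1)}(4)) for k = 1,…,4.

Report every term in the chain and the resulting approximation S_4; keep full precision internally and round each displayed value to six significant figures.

S_4 ≈ 313.052

∫_4^44 x·e^(−x/24) dx evaluates to 307.912.
Boundary: ½(f(4) + f(44)) = ½(3.38593 + 7.03471) = 5.21032.
Running total after boundary: 313.122.
Correction k=1: B_{2}/2! · (f^{(1)}(44) − f^{(1)}(4)) = 1/12 · (-0.133233 − 0.705401) = -0.0698862.
Partial sum through k=1: 313.052.
Correction k=2: B_{4}/4! · (f^{(3)}(44) − f^{(3)}(4)) = −1/720 · (0.000323831 − 0.00416383) = 5.33333e-06.
Partial sum through k=2: 313.052.
Correction k=3: B_{6}/6! · (f^{(5)}(44) − f^{(5)}(4)) = 1/30240 · (1.52599e-06 − 1.23316e-05) = -3.57328e-10.
Partial sum through k=3: 313.052.
Correction k=4: B_{8}/8! · (f^{(7)}(44) − f^{(7)}(4)) = −1/1209600 · (4.32251e-09 − 3.02679e-08) = 2.14496e-14.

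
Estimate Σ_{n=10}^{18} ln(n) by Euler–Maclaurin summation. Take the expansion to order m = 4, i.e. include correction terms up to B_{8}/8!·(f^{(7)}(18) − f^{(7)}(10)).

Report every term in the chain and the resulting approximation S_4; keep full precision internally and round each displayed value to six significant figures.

S_4 ≈ 23.5936

The integral term ∫_10^18 ln(x) dx = 21.0008.
½[f(10) + f(18)] = ½[2.30259 + 2.89037] = 2.59648.
Integral + boundary = 23.5973.
Correction k=1: B_{2}/2! · (f^{(1)}(18) − f^{(1)}(10)) = 1/12 · (0.0555556 − 0.100000) = -0.00370370.
Running total after k=1: 23.5936.
Correction k=2: B_{4}/4! · (f^{(3)}(18) − f^{(3)}(10)) = −1/720 · (0.000342936 − 0.00200000) = 2.30148e-06.
Running total after k=2: 23.5936.
Correction k=3: B_{6}/6! · (f^{(5)}(18) − f^{(5)}(10)) = 1/30240 · (1.27013e-05 − 0.000240000) = -7.51649e-09.
Running total after k=3: 23.5936.
Correction k=4: B_{8}/8! · (f^{(7)}(18) − f^{(7)}(10)) = −1/1209600 · (1.17605e-06 − 7.20000e-05) = 5.85515e-11.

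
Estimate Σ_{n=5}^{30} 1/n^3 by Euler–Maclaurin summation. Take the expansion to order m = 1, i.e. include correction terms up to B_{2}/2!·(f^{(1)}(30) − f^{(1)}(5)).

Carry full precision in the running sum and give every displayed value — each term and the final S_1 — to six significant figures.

∫_5^30 1/x^3 dx evaluates to 0.0194444.
Endpoint term: (f(5) + f(30))/2 = (0.00800000 + 3.70370e-05)/2 = 0.00401852.
Running total after boundary: 0.0234630.
k=1: B_{2}/(2)! × [f^{(1)}(30) − f^{(1)}(5)] = 1/12 × (-3.70370e-06 − (-0.00480000)) = 0.000399691.

S_1 ≈ 0.0238627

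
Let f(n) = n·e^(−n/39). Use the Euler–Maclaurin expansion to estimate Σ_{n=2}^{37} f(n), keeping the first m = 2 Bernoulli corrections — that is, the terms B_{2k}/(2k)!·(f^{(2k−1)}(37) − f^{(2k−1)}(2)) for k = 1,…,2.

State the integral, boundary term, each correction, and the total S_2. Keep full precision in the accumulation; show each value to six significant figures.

S_2 ≈ 379.337

The integral term ∫_2^37 x·e^(−x/39) dx = 371.296.
Boundary: ½(f(2) + f(37)) = ½(1.90002 + 14.3278) = 8.11390.
So far: 379.410.
Order-1 term: 1/12 · (0.0198583 − 0.901292) = -0.0734528.
Partial sum through k=1: 379.337.
Order-2 term: −1/720 · (0.000522244 − 0.00184176) = 1.83266e-06.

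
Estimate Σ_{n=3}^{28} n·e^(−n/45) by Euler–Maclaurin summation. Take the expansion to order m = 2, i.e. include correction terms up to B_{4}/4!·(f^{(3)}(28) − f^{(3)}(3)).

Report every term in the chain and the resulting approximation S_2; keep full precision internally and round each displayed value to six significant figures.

The integral term ∫_3^28 x·e^(−x/45) dx = 257.470.
Endpoint term: (f(3) + f(28))/2 = (2.80652 + 15.0290)/2 = 8.91777.
Running total after boundary: 266.388.
Correction k=1: B_{2}/2! · (f^{(1)}(28) − f^{(1)}(3)) = 1/12 · (0.202772 − 0.873140) = -0.0558640.
After k=1: 266.332.
Correction k=2: B_{4}/4! · (f^{(3)}(28) − f^{(3)}(3)) = −1/720 · (0.000630258 − 0.00135514) = 1.00678e-06.

S_2 ≈ 266.332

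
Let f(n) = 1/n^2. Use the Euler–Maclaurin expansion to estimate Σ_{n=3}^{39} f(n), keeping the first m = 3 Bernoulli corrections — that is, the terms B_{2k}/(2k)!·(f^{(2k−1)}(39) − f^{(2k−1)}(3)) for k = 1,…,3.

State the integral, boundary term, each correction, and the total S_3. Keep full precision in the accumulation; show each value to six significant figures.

Integral: ∫_3^39 1/x^2 dx = 0.307692.
Boundary: ½(f(3) + f(39)) = ½(0.111111 + 0.000657462) = 0.0558843.
So far: 0.363577.
k=1: B_{2}/(2)! × [f^{(1)}(39) − f^{(1)}(3)] = 1/12 × (-3.37160e-05 − (-0.0740741)) = 0.00617003.
Partial sum through k=1: 0.369747.
k=2: B_{4}/(4)! × [f^{(3)}(39) − f^{(3)}(3)] = −1/720 × (-2.66004e-07 − (-0.0987654)) = -0.000137174.
Partial sum through k=2: 0.369609.
k=3: B_{6}/(6)! × [f^{(5)}(39) − f^{(5)}(3)] = 1/30240 × (-5.24663e-09 − (-0.329218)) = 1.08868e-05.

S_3 ≈ 0.369620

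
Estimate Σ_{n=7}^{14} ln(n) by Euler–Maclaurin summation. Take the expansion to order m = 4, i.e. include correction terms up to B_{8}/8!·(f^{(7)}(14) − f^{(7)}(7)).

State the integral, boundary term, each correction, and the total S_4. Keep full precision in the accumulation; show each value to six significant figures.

S_4 ≈ 18.6120

The integral term ∫_7^14 ln(x) dx = 16.3254.
Endpoint term: (f(7) + f(14))/2 = (1.94591 + 2.63906)/2 = 2.29248.
Integral + boundary = 18.6179.
Correction k=1: B_{2}/2! · (f^{(1)}(14) − f^{(1)}(7)) = 1/12 · (0.0714286 − 0.142857) = -0.00595238.
After k=1: 18.6120.
Correction k=2: B_{4}/4! · (f^{(3)}(14) − f^{(3)}(7)) = −1/720 · (0.000728863 − 0.00583090) = 7.08617e-06.
After k=2: 18.6120.
Correction k=3: B_{6}/6! · (f^{(5)}(14) − f^{(5)}(7)) = 1/30240 · (4.46243e-05 − 0.00142798) = -4.57458e-08.
After k=3: 18.6120.
Correction k=4: B_{8}/8! · (f^{(7)}(14) − f^{(7)}(7)) = −1/1209600 · (6.83024e-06 − 0.000874271) = 7.17130e-10.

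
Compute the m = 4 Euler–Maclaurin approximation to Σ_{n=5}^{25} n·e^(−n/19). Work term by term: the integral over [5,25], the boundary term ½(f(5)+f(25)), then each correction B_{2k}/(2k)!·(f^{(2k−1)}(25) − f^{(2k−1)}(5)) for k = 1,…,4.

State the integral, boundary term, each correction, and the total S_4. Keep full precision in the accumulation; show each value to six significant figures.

∫_5^25 x·e^(−x/19) dx evaluates to 126.224.
Boundary: ½(f(5) + f(25)) = ½(3.84310 + 6.70656) = 5.27483.
Running total after boundary: 131.498.
Correction k=1: B_{2}/2! · (f^{(1)}(25) − f^{(1)}(5)) = 1/12 · (-0.0847145 − 0.566352) = -0.0542555.
Partial sum through k=1: 131.444.
Correction k=2: B_{4}/4! · (f^{(3)}(25) − f^{(3)}(5)) = −1/720 · (0.00125155 − 0.00582713) = 6.35497e-06.
Partial sum through k=2: 131.444.
Correction k=3: B_{6}/6! · (f^{(5)}(25) − f^{(5)}(5)) = 1/30240 · (7.58385e-06 − 2.79374e-05) = -6.73068e-10.
Partial sum through k=3: 131.444.
Correction k=4: B_{8}/8! · (f^{(7)}(25) − f^{(7)}(5)) = −1/1209600 · (3.24122e-08 − 1.10064e-07) = 6.41966e-14.

S_4 ≈ 131.444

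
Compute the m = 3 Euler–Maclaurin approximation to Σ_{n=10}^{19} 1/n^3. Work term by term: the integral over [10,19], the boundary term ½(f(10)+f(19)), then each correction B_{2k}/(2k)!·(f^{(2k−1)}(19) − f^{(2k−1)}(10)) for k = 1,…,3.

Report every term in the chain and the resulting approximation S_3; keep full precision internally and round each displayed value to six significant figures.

S_3 ≈ 0.00421086

The integral term ∫_10^19 1/x^3 dx = 0.00361496.
Endpoint term: (f(10) + f(19))/2 = (0.00100000 + 0.000145794)/2 = 0.000572897.
So far: 0.00418786.
k=1: B_{2}/(2)! × [f^{(1)}(19) − f^{(1)}(10)] = 1/12 × (-2.30201e-05 − (-0.000300000)) = 2.30817e-05.
Partial sum through k=1: 0.00421094.
k=2: B_{4}/(4)! × [f^{(3)}(19) − f^{(3)}(10)] = −1/720 × (-1.27535e-06 − (-6.00000e-05)) = -8.15620e-08.
Partial sum through k=2: 0.00421086.
k=3: B_{6}/(6)! × [f^{(5)}(19) − f^{(5)}(10)] = 1/30240 × (-1.48379e-07 − (-2.52000e-05)) = 8.28427e-10.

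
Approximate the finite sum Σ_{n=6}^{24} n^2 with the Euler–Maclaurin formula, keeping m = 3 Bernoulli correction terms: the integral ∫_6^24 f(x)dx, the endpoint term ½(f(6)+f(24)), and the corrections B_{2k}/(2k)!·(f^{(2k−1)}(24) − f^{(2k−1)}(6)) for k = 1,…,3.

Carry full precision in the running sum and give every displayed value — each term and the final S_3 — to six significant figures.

S_3 ≈ 4845.00

The integral term ∫_6^24 x^2 dx = 4536.00.
Boundary: ½(f(6) + f(24)) = ½(36.0000 + 576.000) = 306.000.
Integral + boundary = 4842.00.
Order-1 term: 1/12 · (48.0000 − 12.0000) = 3.00000.
Partial sum through k=1: 4845.00.
Order-2 term: −1/720 · (0.00000 − 0.00000) = 0.00000.
Partial sum through k=2: 4845.00.
Order-3 term: 1/30240 · (0.00000 − 0.00000) = 0.00000.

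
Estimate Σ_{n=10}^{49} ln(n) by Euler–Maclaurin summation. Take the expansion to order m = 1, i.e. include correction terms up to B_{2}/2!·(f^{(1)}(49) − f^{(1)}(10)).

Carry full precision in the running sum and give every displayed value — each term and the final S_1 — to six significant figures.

∫_10^49 ln(x) dx evaluates to 128.673.
Endpoint term: (f(10) + f(49))/2 = (2.30259 + 3.89182)/2 = 3.09720.
So far: 131.771.
Correction k=1: B_{2}/2! · (f^{(1)}(49) − f^{(1)}(10)) = 1/12 · (0.0204082 − 0.100000) = -0.00663265.

S_1 ≈ 131.764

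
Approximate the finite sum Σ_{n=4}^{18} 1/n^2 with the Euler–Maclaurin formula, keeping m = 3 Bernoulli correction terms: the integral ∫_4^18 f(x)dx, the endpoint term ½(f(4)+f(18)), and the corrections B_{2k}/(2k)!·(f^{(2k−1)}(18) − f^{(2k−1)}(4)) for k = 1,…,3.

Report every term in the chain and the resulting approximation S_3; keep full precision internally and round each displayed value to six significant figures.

S_3 ≈ 0.229782

The integral term ∫_4^18 1/x^2 dx = 0.194444.
½[f(4) + f(18)] = ½[0.0625000 + 0.00308642] = 0.0327932.
Integral + boundary = 0.227238.
Order-1 term: 1/12 · (-0.000342936 − (-0.0312500)) = 0.00257559.
Running total after k=1: 0.229813.
Order-2 term: −1/720 · (-1.27013e-05 − (-0.0234375)) = -3.25344e-05.
Running total after k=2: 0.229781.
Order-3 term: 1/30240 · (-1.17605e-06 − (-0.0439453)) = 1.45318e-06.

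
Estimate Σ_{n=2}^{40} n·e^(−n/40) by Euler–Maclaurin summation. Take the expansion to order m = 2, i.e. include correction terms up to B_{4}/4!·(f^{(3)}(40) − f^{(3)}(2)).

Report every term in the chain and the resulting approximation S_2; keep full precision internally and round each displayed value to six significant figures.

S_2 ≈ 429.085

Integral: ∫_2^40 x·e^(−x/40) dx = 420.851.
½[f(2) + f(40)] = ½[1.90246 + 14.7152] = 8.30882.
Running total after boundary: 429.160.
Order-1 term: 1/12 · (0.00000 − 0.903668) = -0.0753057.
Running total after k=1: 429.085.
Order-2 term: −1/720 · (0.000459849 − 0.00175383) = 1.79719e-06.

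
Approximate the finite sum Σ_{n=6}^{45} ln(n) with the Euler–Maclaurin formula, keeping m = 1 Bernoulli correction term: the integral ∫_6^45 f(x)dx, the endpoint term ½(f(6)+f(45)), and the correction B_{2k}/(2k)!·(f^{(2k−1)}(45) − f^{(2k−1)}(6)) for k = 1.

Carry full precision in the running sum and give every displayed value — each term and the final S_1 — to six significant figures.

∫_6^45 ln(x) dx evaluates to 121.549.
Boundary: ½(f(6) + f(45)) = ½(1.79176 + 3.80666) = 2.79921.
Integral + boundary = 124.348.
k=1: B_{2}/(2)! × [f^{(1)}(45) − f^{(1)}(6)] = 1/12 × (0.0222222 − 0.166667) = -0.0120370.

S_1 ≈ 124.336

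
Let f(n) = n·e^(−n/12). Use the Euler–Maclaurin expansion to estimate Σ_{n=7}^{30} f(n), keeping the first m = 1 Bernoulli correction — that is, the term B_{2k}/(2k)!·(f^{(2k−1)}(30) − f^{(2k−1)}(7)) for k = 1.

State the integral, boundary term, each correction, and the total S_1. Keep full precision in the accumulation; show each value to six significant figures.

The integral term ∫_7^30 x·e^(−x/12) dx = 85.8612.
Endpoint term: (f(7) + f(30))/2 = (3.90625 + 2.46255)/2 = 3.18440.
So far: 89.0456.
k=1: B_{2}/(2)! × [f^{(1)}(30) − f^{(1)}(7)] = 1/12 × (-0.123127 − 0.232515) = -0.0296368.

S_1 ≈ 89.0159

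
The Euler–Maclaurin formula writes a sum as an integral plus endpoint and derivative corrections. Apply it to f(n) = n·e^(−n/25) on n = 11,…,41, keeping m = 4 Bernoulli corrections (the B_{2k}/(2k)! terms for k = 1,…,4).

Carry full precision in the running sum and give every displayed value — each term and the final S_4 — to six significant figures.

S_4 ≈ 267.044

The integral term ∫_11^41 x·e^(−x/25) dx = 259.566.
½[f(11) + f(41)] = ½[7.08440 + 7.95318] = 7.51879.
Integral + boundary = 267.085.
k=1: B_{2}/(2)! × [f^{(1)}(41) − f^{(1)}(11)] = 1/12 × (-0.124147 − 0.360660) = -0.0404006.
Running total after k=1: 267.044.
k=2: B_{4}/(4)! × [f^{(3)}(41) − f^{(3)}(11)] = −1/720 × (0.000422101 − 0.00263797) = 3.07760e-06.
Running total after k=2: 267.044.
k=3: B_{6}/(6)! × [f^{(5)}(41) − f^{(5)}(11)] = 1/30240 × (1.66854e-06 − 7.51822e-06) = -1.93442e-10.
Running total after k=3: 267.044.
k=4: B_{8}/(8)! × [f^{(7)}(41) − f^{(7)}(11)] = −1/1209600 × (4.25875e-09 − 1.73051e-08) = 1.07857e-14.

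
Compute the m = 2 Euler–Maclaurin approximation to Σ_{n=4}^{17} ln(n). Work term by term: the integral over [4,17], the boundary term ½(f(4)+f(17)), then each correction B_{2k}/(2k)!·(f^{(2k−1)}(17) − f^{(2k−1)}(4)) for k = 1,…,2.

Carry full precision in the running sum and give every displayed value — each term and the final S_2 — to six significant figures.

Integral: ∫_4^17 ln(x) dx = 29.6194.
Endpoint term: (f(4) + f(17))/2 = (1.38629 + 2.83321)/2 = 2.10975.
Integral + boundary = 31.7292.
Correction k=1: B_{2}/2! · (f^{(1)}(17) − f^{(1)}(4)) = 1/12 · (0.0588235 − 0.250000) = -0.0159314.
Running total after k=1: 31.7133.
Correction k=2: B_{4}/4! · (f^{(3)}(17) − f^{(3)}(4)) = −1/720 · (0.000407083 − 0.0312500) = 4.28374e-05.

S_2 ≈ 31.7133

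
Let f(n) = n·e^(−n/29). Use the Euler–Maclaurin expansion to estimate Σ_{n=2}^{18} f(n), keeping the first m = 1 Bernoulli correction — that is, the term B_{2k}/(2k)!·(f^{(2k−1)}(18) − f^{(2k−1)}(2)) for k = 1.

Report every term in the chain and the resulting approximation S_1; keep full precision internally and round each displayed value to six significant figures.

S_1 ≈ 112.093

∫_2^18 x·e^(−x/29) dx evaluates to 106.377.
Boundary: ½(f(2) + f(18)) = ½(1.86672 + 9.67632) = 5.77152.
So far: 112.148.
k=1: B_{2}/(2)! × [f^{(1)}(18) − f^{(1)}(2)] = 1/12 × (0.203907 − 0.868989) = -0.0554235.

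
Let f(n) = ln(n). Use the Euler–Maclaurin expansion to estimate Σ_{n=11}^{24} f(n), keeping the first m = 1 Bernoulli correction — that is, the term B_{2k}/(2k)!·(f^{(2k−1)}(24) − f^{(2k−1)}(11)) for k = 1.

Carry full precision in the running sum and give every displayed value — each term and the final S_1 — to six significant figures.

S_1 ≈ 39.6803

The integral term ∫_11^24 ln(x) dx = 36.8964.
Endpoint term: (f(11) + f(24))/2 = (2.39790 + 3.17805)/2 = 2.78797.
Running total after boundary: 39.6844.
Order-1 term: 1/12 · (0.0416667 − 0.0909091) = -0.00410354.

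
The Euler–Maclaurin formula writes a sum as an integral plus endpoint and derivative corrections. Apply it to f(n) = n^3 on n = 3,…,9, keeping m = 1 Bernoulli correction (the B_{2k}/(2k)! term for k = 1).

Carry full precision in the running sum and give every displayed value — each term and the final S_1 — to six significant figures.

Integral: ∫_3^9 x^3 dx = 1620.00.
Boundary: ½(f(3) + f(9)) = ½(27.0000 + 729.000) = 378.000.
Integral + boundary = 1998.00.
Correction k=1: B_{2}/2! · (f^{(1)}(9) − f^{(1)}(3)) = 1/12 · (243.000 − 27.0000) = 18.0000.

S_1 ≈ 2016.00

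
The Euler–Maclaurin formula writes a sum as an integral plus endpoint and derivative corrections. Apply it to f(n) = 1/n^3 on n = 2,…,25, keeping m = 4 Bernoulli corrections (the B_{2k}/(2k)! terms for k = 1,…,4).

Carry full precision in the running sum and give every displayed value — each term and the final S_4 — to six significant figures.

Integral: ∫_2^25 1/x^3 dx = 0.124200.
Endpoint term: (f(2) + f(25))/2 = (0.125000 + 6.40000e-05)/2 = 0.0625320.
So far: 0.186732.
Order-1 term: 1/12 · (-7.68000e-06 − (-0.187500)) = 0.0156244.
Running total after k=1: 0.202356.
Order-2 term: −1/720 · (-2.45760e-07 − (-0.937500)) = -0.00130208.
Running total after k=2: 0.201054.
Order-3 term: 1/30240 · (-1.65151e-08 − (-9.84375)) = 0.000325521.
Running total after k=3: 0.201380.
Order-4 term: −1/1209600 · (-1.90254e-09 − (-177.188)) = -0.000146484.

S_4 ≈ 0.201233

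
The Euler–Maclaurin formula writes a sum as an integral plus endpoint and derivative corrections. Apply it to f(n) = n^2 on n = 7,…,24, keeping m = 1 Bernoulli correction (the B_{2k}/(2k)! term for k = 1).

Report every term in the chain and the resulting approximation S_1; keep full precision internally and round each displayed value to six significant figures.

S_1 ≈ 4809.00

The integral term ∫_7^24 x^2 dx = 4493.67.
Endpoint term: (f(7) + f(24))/2 = (49.0000 + 576.000)/2 = 312.500.
So far: 4806.17.
Correction k=1: B_{2}/2! · (f^{(1)}(24) − f^{(1)}(7)) = 1/12 · (48.0000 − 14.0000) = 2.83333.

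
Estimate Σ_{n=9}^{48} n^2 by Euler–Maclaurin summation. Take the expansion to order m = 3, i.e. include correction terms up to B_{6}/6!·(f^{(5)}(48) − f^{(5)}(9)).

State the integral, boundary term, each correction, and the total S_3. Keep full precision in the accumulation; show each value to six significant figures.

S_3 ≈ 37820.0

Integral: ∫_9^48 x^2 dx = 36621.0.
Boundary: ½(f(9) + f(48)) = ½(81.0000 + 2304.00) = 1192.50.
Integral + boundary = 37813.5.
Order-1 term: 1/12 · (96.0000 − 18.0000) = 6.50000.
Running total after k=1: 37820.0.
Order-2 term: −1/720 · (0.00000 − 0.00000) = 0.00000.
Running total after k=2: 37820.0.
Order-3 term: 1/30240 · (0.00000 − 0.00000) = 0.00000.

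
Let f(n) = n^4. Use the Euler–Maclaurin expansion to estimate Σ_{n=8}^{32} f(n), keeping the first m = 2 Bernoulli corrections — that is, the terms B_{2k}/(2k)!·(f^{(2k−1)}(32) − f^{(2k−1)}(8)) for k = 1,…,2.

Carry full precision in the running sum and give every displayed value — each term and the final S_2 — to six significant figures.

S_2 ≈ 7.24142e+06

The integral term ∫_8^32 x^4 dx = 6.70433e+06.
Endpoint term: (f(8) + f(32))/2 = (4096.00 + 1.04858e+06)/2 = 526336.
So far: 7.23067e+06.
Order-1 term: 1/12 · (131072 − 2048.00) = 10752.0.
Partial sum through k=1: 7.24142e+06.
Order-2 term: −1/720 · (768.000 − 192.000) = -0.800000.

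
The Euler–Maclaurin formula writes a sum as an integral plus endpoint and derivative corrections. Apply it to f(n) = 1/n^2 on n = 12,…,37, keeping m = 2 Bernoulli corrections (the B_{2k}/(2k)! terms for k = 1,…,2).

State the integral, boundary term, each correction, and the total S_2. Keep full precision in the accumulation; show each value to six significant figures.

Integral: ∫_12^37 1/x^2 dx = 0.0563063.
Boundary: ½(f(12) + f(37)) = ½(0.00694444 + 0.000730460) = 0.00383745.
Integral + boundary = 0.0601438.
Correction k=1: B_{2}/2! · (f^{(1)}(37) − f^{(1)}(12)) = 1/12 · (-3.94843e-05 − (-0.00115741)) = 9.31603e-05.
After k=1: 0.0602369.
Correction k=2: B_{4}/4! · (f^{(3)}(37) − f^{(3)}(12)) = −1/720 · (-3.46101e-07 − (-9.64506e-05)) = -1.33478e-07.

S_2 ≈ 0.0602368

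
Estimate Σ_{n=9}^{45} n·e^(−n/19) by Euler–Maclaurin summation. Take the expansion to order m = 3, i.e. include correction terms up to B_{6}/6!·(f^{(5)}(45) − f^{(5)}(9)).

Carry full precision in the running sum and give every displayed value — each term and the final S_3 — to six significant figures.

The integral term ∫_9^45 x·e^(−x/19) dx = 217.426.
Endpoint term: (f(9) + f(45))/2 = (5.60433 + 4.21328)/2 = 4.90881.
Running total after boundary: 222.335.
k=1: B_{2}/(2)! × [f^{(1)}(45) − f^{(1)}(9)] = 1/12 × (-0.128123 − 0.327739) = -0.0379885.
Partial sum through k=1: 222.297.
k=2: B_{4}/(4)! × [f^{(3)}(45) − f^{(3)}(9)] = −1/720 × (0.000163805 − 0.00435775) = 5.82492e-06.
Partial sum through k=2: 222.297.
k=3: B_{6}/(6)! × [f^{(5)}(45) − f^{(5)}(9)] = 1/30240 × (1.89064e-06 − 2.16278e-05) = -6.52683e-10.

S_3 ≈ 222.297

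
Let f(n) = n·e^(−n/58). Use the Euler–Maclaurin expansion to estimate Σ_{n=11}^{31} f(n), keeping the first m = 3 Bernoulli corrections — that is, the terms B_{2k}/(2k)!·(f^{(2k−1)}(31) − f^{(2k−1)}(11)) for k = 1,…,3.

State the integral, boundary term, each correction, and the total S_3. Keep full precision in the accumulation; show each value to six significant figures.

S_3 ≈ 299.442

∫_11^31 x·e^(−x/58) dx evaluates to 285.843.
Endpoint term: (f(11) + f(31))/2 = (9.09969 + 18.1651)/2 = 13.6324.
Integral + boundary = 299.475.
k=1: B_{2}/(2)! × [f^{(1)}(31) − f^{(1)}(11)] = 1/12 × (0.272780 − 0.670353) = -0.0331311.
Partial sum through k=1: 299.442.
k=2: B_{4}/(4)! × [f^{(3)}(31) − f^{(3)}(11)] = −1/720 × (0.000429466 − 0.000691094) = 3.63372e-07.
Partial sum through k=2: 299.442.
k=3: B_{6}/(6)! × [f^{(5)}(31) − f^{(5)}(11)] = 1/30240 × (2.31226e-07 − 3.51640e-07) = -3.98193e-12.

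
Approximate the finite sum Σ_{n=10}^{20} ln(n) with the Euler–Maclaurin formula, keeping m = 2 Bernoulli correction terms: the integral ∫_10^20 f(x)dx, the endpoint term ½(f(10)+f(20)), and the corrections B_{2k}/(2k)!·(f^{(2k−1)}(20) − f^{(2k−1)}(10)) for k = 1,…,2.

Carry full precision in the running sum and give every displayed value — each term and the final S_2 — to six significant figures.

Integral: ∫_10^20 ln(x) dx = 26.8888.
Boundary: ½(f(10) + f(20)) = ½(2.30259 + 2.99573) = 2.64916.
So far: 29.5380.
k=1: B_{2}/(2)! × [f^{(1)}(20) − f^{(1)}(10)] = 1/12 × (0.0500000 − 0.100000) = -0.00416667.
Running total after k=1: 29.5338.
k=2: B_{4}/(4)! × [f^{(3)}(20) − f^{(3)}(10)] = −1/720 × (0.000250000 − 0.00200000) = 2.43056e-06.

S_2 ≈ 29.5338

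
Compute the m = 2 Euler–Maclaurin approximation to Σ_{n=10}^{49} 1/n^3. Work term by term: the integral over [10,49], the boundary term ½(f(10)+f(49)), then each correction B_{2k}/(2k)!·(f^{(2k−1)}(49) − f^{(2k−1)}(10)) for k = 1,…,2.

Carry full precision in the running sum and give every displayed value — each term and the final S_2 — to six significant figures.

S_2 ≈ 0.00532088

The integral term ∫_10^49 1/x^3 dx = 0.00479175.
Endpoint term: (f(10) + f(49))/2 = (0.00100000 + 8.49986e-06)/2 = 0.000504250.
So far: 0.00529600.
k=1: B_{2}/(2)! × [f^{(1)}(49) − f^{(1)}(10)] = 1/12 × (-5.20400e-07 − (-0.000300000)) = 2.49566e-05.
Partial sum through k=1: 0.00532096.
k=2: B_{4}/(4)! × [f^{(3)}(49) − f^{(3)}(10)] = −1/720 × (-4.33486e-09 − (-6.00000e-05)) = -8.33273e-08.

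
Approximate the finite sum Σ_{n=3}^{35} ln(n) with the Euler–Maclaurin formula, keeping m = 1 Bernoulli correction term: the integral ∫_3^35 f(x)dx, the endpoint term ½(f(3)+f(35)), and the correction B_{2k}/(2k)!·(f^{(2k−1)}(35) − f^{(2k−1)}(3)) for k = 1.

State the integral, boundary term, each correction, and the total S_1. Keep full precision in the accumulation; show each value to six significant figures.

S_1 ≈ 91.4429

∫_3^35 ln(x) dx evaluates to 89.1413.
½[f(3) + f(35)] = ½[1.09861 + 3.55535] = 2.32698.
Running total after boundary: 91.4683.
k=1: B_{2}/(2)! × [f^{(1)}(35) − f^{(1)}(3)] = 1/12 × (0.0285714 − 0.333333) = -0.0253968.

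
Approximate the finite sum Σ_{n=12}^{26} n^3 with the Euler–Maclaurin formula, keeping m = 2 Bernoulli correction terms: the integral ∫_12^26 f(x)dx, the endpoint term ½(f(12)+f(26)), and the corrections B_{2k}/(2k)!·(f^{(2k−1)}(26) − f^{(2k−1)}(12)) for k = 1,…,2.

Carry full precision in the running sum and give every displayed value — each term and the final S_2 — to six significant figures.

∫_12^26 x^3 dx evaluates to 109060.
Boundary: ½(f(12) + f(26)) = ½(1728.00 + 17576.0) = 9652.00.
So far: 118712.
Correction k=1: B_{2}/2! · (f^{(1)}(26) − f^{(1)}(12)) = 1/12 · (2028.00 − 432.000) = 133.000.
Running total after k=1: 118845.
Correction k=2: B_{4}/4! · (f^{(3)}(26) − f^{(3)}(12)) = −1/720 · (6.00000 − 6.00000) = 0.00000.

S_2 ≈ 118845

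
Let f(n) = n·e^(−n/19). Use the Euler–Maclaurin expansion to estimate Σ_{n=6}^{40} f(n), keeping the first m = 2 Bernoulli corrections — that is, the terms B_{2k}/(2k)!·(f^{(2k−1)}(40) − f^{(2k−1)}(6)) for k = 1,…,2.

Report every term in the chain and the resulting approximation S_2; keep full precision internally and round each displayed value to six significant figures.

The integral term ∫_6^40 x·e^(−x/19) dx = 209.823.
Endpoint term: (f(6) + f(40))/2 = (4.37528 + 4.87254)/2 = 4.62391.
Integral + boundary = 214.447.
k=1: B_{2}/(2)! × [f^{(1)}(40) − f^{(1)}(6)] = 1/12 × (-0.134636 − 0.498935) = -0.0527976.
Running total after k=1: 214.394.
k=2: B_{4}/(4)! × [f^{(3)}(40) − f^{(3)}(6)] = −1/720 × (0.000301914 − 0.00542205) = 7.11130e-06.

S_2 ≈ 214.394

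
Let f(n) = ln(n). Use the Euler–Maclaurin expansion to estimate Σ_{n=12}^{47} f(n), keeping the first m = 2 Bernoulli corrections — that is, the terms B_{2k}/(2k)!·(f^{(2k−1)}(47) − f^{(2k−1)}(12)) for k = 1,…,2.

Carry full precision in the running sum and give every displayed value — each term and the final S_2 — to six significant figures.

S_2 ≈ 119.300

Integral: ∫_12^47 ln(x) dx = 116.138.
½[f(12) + f(47)] = ½[2.48491 + 3.85015] = 3.16753.
Running total after boundary: 119.306.
Order-1 term: 1/12 · (0.0212766 − 0.0833333) = -0.00517139.
After k=1: 119.300.
Order-2 term: −1/720 · (1.92636e-05 − 0.00115741) = 1.58076e-06.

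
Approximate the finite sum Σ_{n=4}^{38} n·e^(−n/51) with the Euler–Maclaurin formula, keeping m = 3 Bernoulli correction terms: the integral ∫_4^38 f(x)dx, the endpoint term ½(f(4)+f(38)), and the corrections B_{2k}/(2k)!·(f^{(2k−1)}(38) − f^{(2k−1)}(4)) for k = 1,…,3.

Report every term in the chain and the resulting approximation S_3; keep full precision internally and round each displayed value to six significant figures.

Integral: ∫_4^38 x·e^(−x/51) dx = 438.799.
Boundary: ½(f(4) + f(38)) = ½(3.69826 + 18.0381) = 10.8682.
Running total after boundary: 449.667.
Correction k=1: B_{2}/2! · (f^{(1)}(38) − f^{(1)}(4)) = 1/12 · (0.120999 − 0.852051) = -0.0609210.
Partial sum through k=1: 449.606.
Correction k=2: B_{4}/4! · (f^{(3)}(38) − f^{(3)}(4)) = −1/720 · (0.000411524 − 0.00103852) = 8.70823e-07.
Partial sum through k=2: 449.606.
Correction k=3: B_{6}/6! · (f^{(5)}(38) − f^{(5)}(4)) = 1/30240 · (2.98550e-07 − 6.72606e-07) = -1.23696e-11.

S_3 ≈ 449.606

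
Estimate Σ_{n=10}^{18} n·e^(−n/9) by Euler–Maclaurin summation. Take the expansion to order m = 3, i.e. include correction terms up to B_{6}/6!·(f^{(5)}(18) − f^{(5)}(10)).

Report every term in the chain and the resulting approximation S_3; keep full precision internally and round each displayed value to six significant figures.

∫_10^18 x·e^(−x/9) dx evaluates to 23.4055.
Endpoint term: (f(10) + f(18))/2 = (3.29193 + 2.43604)/2 = 2.86398.
Running total after boundary: 26.2695.
k=1: B_{2}/(2)! × [f^{(1)}(18) − f^{(1)}(10)] = 1/12 × (-0.135335 − (-0.0365770)) = -0.00822986.
After k=1: 26.2613.
k=2: B_{4}/(4)! × [f^{(3)}(18) − f^{(3)}(10)] = −1/720 × (0.00167081 − 0.00767665) = 8.34146e-06.
After k=2: 26.2613.
k=3: B_{6}/(6)! × [f^{(5)}(18) − f^{(5)}(10)] = 1/30240 × (6.18817e-05 − 0.000195122) = -4.40609e-09.

S_3 ≈ 26.2613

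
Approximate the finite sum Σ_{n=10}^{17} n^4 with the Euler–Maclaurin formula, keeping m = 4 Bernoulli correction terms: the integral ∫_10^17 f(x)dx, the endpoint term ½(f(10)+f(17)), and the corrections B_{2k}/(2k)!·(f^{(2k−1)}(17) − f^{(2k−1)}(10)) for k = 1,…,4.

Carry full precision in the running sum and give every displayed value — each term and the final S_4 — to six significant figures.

The integral term ∫_10^17 x^4 dx = 263971.
Boundary: ½(f(10) + f(17)) = ½(10000.0 + 83521.0) = 46760.5.
Integral + boundary = 310732.
k=1: B_{2}/(2)! × [f^{(1)}(17) − f^{(1)}(10)] = 1/12 × (19652.0 − 4000.00) = 1304.33.
Running total after k=1: 312036.
k=2: B_{4}/(4)! × [f^{(3)}(17) − f^{(3)}(10)] = −1/720 × (408.000 − 240.000) = -0.233333.
Running total after k=2: 312036.
k=3: B_{6}/(6)! × [f^{(5)}(17) − f^{(5)}(10)] = 1/30240 × (0.00000 − 0.00000) = 0.00000.
Running total after k=3: 312036.
k=4: B_{8}/(8)! × [f^{(7)}(17) − f^{(7)}(10)] = −1/1209600 × (0.00000 − 0.00000) = 0.00000.

S_4 ≈ 312036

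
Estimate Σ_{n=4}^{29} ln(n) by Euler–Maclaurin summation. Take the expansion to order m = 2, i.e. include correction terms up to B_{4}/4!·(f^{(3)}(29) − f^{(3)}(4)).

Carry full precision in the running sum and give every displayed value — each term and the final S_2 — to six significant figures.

S_2 ≈ 69.4653

∫_4^29 ln(x) dx evaluates to 67.1064.
Boundary: ½(f(4) + f(29)) = ½(1.38629 + 3.36730) = 2.37680.
Integral + boundary = 69.4832.
Correction k=1: B_{2}/2! · (f^{(1)}(29) − f^{(1)}(4)) = 1/12 · (0.0344828 − 0.250000) = -0.0179598.
Partial sum through k=1: 69.4652.
Correction k=2: B_{4}/4! · (f^{(3)}(29) − f^{(3)}(4)) = −1/720 · (8.20042e-05 − 0.0312500) = 4.32889e-05.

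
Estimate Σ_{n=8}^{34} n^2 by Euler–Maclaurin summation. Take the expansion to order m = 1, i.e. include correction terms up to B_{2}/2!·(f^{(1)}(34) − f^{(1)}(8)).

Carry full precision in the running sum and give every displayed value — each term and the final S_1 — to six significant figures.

∫_8^34 x^2 dx evaluates to 12930.7.
Endpoint term: (f(8) + f(34))/2 = (64.0000 + 1156.00)/2 = 610.000.
So far: 13540.7.
Correction k=1: B_{2}/2! · (f^{(1)}(34) − f^{(1)}(8)) = 1/12 · (68.0000 − 16.0000) = 4.33333.

S_1 ≈ 13545.0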